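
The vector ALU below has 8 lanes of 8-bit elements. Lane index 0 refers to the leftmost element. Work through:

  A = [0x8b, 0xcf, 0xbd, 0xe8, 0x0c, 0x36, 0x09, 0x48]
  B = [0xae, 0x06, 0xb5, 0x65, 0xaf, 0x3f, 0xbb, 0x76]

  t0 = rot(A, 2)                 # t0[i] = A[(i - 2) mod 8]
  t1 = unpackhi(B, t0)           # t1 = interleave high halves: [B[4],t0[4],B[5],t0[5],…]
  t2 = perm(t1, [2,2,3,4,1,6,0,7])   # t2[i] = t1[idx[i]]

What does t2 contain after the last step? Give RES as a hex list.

t0 = [0x09, 0x48, 0x8b, 0xcf, 0xbd, 0xe8, 0x0c, 0x36]
t1 = [0xaf, 0xbd, 0x3f, 0xe8, 0xbb, 0x0c, 0x76, 0x36]
t2 = [0x3f, 0x3f, 0xe8, 0xbb, 0xbd, 0x76, 0xaf, 0x36]

RES = [0x3f, 0x3f, 0xe8, 0xbb, 0xbd, 0x76, 0xaf, 0x36]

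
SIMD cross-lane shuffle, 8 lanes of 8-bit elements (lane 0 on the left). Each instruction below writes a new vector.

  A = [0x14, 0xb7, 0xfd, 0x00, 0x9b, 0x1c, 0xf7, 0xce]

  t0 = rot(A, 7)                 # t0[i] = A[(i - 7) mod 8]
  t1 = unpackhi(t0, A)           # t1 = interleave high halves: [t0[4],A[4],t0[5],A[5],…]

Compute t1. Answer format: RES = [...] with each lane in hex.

RES = [0x1c, 0x9b, 0xf7, 0x1c, 0xce, 0xf7, 0x14, 0xce]

→ t0 |b7|fd|00|9b|1c|f7|ce|14|
→ t1 |1c|9b|f7|1c|ce|f7|14|ce|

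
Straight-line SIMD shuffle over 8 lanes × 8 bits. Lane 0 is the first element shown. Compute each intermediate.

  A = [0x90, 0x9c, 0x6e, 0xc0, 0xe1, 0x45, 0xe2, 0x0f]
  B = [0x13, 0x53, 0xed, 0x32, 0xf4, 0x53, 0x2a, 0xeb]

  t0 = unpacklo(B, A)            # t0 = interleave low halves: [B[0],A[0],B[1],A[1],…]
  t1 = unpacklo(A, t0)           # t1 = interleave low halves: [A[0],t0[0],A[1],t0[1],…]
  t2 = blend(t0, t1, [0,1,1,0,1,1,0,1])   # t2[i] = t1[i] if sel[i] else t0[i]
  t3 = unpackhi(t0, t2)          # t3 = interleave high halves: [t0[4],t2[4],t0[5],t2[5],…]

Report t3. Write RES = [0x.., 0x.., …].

  t0: 13 90 53 9c ed 6e 32 c0
  t1: 90 13 9c 90 6e 53 c0 9c
  t2: 13 13 9c 9c 6e 53 32 9c
  t3: ed 6e 6e 53 32 32 c0 9c

RES = [ 0xed  0x6e  0x6e  0x53  0x32  0x32  0xc0  0x9c ]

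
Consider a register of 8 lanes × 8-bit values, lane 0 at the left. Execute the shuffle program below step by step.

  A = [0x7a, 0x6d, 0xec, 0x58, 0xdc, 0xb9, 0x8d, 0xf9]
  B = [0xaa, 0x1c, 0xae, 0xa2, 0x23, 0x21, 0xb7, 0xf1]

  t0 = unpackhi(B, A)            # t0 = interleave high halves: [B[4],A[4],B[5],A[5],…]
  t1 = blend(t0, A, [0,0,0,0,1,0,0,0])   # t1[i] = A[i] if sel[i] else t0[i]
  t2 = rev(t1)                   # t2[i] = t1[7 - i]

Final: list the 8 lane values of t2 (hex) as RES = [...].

RES = [0xf9, 0xf1, 0x8d, 0xdc, 0xb9, 0x21, 0xdc, 0x23]

  t0: 23 dc 21 b9 b7 8d f1 f9
  t1: 23 dc 21 b9 dc 8d f1 f9
  t2: f9 f1 8d dc b9 21 dc 23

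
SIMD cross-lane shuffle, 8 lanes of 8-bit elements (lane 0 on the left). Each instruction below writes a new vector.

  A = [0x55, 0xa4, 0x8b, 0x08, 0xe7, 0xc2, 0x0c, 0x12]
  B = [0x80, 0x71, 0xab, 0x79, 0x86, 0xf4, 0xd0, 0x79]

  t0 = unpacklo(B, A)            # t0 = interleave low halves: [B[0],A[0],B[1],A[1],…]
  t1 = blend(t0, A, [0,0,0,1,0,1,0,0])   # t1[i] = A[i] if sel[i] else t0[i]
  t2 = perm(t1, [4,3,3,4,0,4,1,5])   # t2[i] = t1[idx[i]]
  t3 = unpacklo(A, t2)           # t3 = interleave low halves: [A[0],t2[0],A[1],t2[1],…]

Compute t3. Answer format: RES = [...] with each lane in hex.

RES = [0x55, 0xab, 0xa4, 0x08, 0x8b, 0x08, 0x08, 0xab]

t0 = [0x80, 0x55, 0x71, 0xa4, 0xab, 0x8b, 0x79, 0x08]
t1 = [0x80, 0x55, 0x71, 0x08, 0xab, 0xc2, 0x79, 0x08]
t2 = [0xab, 0x08, 0x08, 0xab, 0x80, 0xab, 0x55, 0xc2]
t3 = [0x55, 0xab, 0xa4, 0x08, 0x8b, 0x08, 0x08, 0xab]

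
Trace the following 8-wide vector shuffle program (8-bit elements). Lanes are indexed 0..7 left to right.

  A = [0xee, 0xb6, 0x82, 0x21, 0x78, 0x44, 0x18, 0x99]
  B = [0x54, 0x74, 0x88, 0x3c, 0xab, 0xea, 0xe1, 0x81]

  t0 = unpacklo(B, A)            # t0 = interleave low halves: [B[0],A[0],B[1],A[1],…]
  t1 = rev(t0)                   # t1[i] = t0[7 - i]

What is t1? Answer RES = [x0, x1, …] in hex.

RES = [0x21, 0x3c, 0x82, 0x88, 0xb6, 0x74, 0xee, 0x54]

→ t0 |54|ee|74|b6|88|82|3c|21|
→ t1 |21|3c|82|88|b6|74|ee|54|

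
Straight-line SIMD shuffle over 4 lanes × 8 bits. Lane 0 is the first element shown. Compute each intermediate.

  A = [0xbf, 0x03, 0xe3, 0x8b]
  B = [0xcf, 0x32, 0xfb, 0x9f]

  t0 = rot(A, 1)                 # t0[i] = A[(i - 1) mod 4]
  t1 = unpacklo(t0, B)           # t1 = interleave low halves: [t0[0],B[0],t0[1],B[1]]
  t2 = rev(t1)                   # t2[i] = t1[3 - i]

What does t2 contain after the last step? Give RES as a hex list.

RES = [ 0x32  0xbf  0xcf  0x8b ]

t0 = [0x8b, 0xbf, 0x03, 0xe3]
t1 = [0x8b, 0xcf, 0xbf, 0x32]
t2 = [0x32, 0xbf, 0xcf, 0x8b]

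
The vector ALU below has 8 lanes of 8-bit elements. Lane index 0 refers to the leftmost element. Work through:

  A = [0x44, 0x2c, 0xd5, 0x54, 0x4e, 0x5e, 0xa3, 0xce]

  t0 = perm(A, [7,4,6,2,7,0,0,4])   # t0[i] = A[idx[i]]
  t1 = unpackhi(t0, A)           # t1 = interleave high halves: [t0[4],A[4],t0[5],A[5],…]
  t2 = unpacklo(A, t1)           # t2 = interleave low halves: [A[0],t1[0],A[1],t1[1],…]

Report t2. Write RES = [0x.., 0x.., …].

RES = [0x44, 0xce, 0x2c, 0x4e, 0xd5, 0x44, 0x54, 0x5e]

t0 = [0xce, 0x4e, 0xa3, 0xd5, 0xce, 0x44, 0x44, 0x4e]
t1 = [0xce, 0x4e, 0x44, 0x5e, 0x44, 0xa3, 0x4e, 0xce]
t2 = [0x44, 0xce, 0x2c, 0x4e, 0xd5, 0x44, 0x54, 0x5e]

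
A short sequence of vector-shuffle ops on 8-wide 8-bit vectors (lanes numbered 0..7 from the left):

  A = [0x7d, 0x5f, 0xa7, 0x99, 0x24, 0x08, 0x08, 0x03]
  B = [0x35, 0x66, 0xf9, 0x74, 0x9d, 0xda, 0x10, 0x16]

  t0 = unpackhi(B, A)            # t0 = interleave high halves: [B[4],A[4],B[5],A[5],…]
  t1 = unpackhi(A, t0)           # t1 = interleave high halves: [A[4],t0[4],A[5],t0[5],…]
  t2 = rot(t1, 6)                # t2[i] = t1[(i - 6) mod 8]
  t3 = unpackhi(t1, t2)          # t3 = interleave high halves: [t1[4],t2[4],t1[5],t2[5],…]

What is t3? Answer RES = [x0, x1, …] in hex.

t0 = [0x9d, 0x24, 0xda, 0x08, 0x10, 0x08, 0x16, 0x03]
t1 = [0x24, 0x10, 0x08, 0x08, 0x08, 0x16, 0x03, 0x03]
t2 = [0x08, 0x08, 0x08, 0x16, 0x03, 0x03, 0x24, 0x10]
t3 = [0x08, 0x03, 0x16, 0x03, 0x03, 0x24, 0x03, 0x10]

RES = [ 0x08  0x03  0x16  0x03  0x03  0x24  0x03  0x10 ]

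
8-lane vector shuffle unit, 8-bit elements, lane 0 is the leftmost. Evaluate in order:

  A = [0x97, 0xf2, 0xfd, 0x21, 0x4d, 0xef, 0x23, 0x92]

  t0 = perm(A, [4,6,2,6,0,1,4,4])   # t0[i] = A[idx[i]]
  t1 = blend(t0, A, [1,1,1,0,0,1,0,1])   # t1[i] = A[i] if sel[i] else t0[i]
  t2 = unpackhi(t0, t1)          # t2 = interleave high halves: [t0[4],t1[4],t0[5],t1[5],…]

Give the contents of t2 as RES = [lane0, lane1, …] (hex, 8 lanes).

RES = [0x97, 0x97, 0xf2, 0xef, 0x4d, 0x4d, 0x4d, 0x92]

  t0: 4d 23 fd 23 97 f2 4d 4d
  t1: 97 f2 fd 23 97 ef 4d 92
  t2: 97 97 f2 ef 4d 4d 4d 92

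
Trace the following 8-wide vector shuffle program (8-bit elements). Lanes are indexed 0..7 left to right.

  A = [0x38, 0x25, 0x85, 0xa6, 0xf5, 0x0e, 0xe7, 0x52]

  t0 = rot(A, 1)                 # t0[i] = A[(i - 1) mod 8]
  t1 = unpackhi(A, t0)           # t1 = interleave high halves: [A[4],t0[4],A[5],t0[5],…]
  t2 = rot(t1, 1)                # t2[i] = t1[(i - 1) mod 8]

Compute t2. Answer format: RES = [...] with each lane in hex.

RES = [0xe7, 0xf5, 0xa6, 0x0e, 0xf5, 0xe7, 0x0e, 0x52]

→ t0 |52|38|25|85|a6|f5|0e|e7|
→ t1 |f5|a6|0e|f5|e7|0e|52|e7|
→ t2 |e7|f5|a6|0e|f5|e7|0e|52|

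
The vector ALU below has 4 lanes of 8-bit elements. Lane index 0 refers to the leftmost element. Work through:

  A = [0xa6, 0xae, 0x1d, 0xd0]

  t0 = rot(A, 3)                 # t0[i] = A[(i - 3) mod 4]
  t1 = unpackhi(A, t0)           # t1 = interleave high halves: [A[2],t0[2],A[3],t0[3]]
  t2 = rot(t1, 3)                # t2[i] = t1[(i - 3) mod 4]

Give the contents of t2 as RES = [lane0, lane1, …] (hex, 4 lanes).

RES = [ 0xd0  0xd0  0xa6  0x1d ]

→ t0 |ae|1d|d0|a6|
→ t1 |1d|d0|d0|a6|
→ t2 |d0|d0|a6|1d|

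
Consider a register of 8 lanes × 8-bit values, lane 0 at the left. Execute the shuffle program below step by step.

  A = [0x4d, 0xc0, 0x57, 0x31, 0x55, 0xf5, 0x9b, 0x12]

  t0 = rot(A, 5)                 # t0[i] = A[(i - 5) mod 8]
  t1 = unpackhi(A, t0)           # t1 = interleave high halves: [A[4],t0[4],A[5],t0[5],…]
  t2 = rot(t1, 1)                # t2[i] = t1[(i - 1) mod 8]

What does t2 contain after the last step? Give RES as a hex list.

t0 = [0x31, 0x55, 0xf5, 0x9b, 0x12, 0x4d, 0xc0, 0x57]
t1 = [0x55, 0x12, 0xf5, 0x4d, 0x9b, 0xc0, 0x12, 0x57]
t2 = [0x57, 0x55, 0x12, 0xf5, 0x4d, 0x9b, 0xc0, 0x12]

RES = [0x57, 0x55, 0x12, 0xf5, 0x4d, 0x9b, 0xc0, 0x12]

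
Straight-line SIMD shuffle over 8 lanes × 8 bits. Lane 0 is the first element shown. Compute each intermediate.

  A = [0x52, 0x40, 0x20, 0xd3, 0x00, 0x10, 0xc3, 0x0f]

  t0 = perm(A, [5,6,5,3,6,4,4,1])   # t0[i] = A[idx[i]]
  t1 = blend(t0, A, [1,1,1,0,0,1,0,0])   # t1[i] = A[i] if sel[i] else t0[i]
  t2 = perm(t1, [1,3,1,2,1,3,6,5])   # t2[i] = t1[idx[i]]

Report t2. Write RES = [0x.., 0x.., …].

  t0: 10 c3 10 d3 c3 00 00 40
  t1: 52 40 20 d3 c3 10 00 40
  t2: 40 d3 40 20 40 d3 00 10

RES = [0x40, 0xd3, 0x40, 0x20, 0x40, 0xd3, 0x00, 0x10]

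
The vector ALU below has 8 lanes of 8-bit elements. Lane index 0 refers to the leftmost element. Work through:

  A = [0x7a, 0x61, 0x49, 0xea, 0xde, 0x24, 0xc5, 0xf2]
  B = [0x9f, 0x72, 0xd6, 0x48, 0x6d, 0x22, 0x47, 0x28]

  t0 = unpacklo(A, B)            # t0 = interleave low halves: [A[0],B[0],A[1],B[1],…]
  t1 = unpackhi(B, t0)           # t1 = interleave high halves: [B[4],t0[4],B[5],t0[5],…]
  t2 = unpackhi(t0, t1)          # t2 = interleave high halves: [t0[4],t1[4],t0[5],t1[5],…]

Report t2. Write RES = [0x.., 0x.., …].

RES = [ 0x49  0x47  0xd6  0xea  0xea  0x28  0x48  0x48 ]

t0 = [0x7a, 0x9f, 0x61, 0x72, 0x49, 0xd6, 0xea, 0x48]
t1 = [0x6d, 0x49, 0x22, 0xd6, 0x47, 0xea, 0x28, 0x48]
t2 = [0x49, 0x47, 0xd6, 0xea, 0xea, 0x28, 0x48, 0x48]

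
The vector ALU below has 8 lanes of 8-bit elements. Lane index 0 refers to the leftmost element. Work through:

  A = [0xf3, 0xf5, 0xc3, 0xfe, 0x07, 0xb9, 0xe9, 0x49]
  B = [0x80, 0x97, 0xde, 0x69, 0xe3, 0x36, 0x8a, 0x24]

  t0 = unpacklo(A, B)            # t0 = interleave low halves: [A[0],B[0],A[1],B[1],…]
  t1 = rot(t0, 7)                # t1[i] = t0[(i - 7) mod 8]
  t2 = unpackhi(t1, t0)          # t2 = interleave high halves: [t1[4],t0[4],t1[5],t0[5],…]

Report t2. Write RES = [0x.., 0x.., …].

→ t0 |f3|80|f5|97|c3|de|fe|69|
→ t1 |80|f5|97|c3|de|fe|69|f3|
→ t2 |de|c3|fe|de|69|fe|f3|69|

RES = [0xde, 0xc3, 0xfe, 0xde, 0x69, 0xfe, 0xf3, 0x69]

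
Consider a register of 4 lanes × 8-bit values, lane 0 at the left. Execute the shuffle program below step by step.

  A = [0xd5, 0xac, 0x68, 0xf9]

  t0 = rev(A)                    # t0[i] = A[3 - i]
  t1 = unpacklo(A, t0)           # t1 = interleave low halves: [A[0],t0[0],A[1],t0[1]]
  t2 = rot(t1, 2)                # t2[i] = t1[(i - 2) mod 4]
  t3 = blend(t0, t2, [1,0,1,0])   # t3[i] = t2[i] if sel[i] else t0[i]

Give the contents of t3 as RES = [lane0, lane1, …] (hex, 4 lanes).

RES = [ 0xac  0x68  0xd5  0xd5 ]

  t0: f9 68 ac d5
  t1: d5 f9 ac 68
  t2: ac 68 d5 f9
  t3: ac 68 d5 d5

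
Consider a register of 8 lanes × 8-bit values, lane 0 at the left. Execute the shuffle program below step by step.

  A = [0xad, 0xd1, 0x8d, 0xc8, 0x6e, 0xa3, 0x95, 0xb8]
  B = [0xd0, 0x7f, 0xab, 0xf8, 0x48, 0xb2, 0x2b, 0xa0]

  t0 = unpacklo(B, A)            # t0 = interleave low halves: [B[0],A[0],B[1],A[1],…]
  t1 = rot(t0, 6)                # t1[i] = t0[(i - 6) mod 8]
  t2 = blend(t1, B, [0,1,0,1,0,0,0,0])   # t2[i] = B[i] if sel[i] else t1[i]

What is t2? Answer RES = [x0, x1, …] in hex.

RES = [ 0x7f  0x7f  0xab  0xf8  0xf8  0xc8  0xd0  0xad ]

t0 = [0xd0, 0xad, 0x7f, 0xd1, 0xab, 0x8d, 0xf8, 0xc8]
t1 = [0x7f, 0xd1, 0xab, 0x8d, 0xf8, 0xc8, 0xd0, 0xad]
t2 = [0x7f, 0x7f, 0xab, 0xf8, 0xf8, 0xc8, 0xd0, 0xad]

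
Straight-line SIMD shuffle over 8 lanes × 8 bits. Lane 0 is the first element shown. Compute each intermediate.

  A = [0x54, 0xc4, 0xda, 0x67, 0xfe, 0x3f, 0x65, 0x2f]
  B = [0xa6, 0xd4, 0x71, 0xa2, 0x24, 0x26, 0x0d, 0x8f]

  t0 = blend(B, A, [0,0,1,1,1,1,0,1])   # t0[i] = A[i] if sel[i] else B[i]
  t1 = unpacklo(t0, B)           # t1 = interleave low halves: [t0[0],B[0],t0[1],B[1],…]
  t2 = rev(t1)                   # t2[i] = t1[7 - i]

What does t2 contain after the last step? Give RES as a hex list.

RES = [ 0xa2  0x67  0x71  0xda  0xd4  0xd4  0xa6  0xa6 ]

t0 = [0xa6, 0xd4, 0xda, 0x67, 0xfe, 0x3f, 0x0d, 0x2f]
t1 = [0xa6, 0xa6, 0xd4, 0xd4, 0xda, 0x71, 0x67, 0xa2]
t2 = [0xa2, 0x67, 0x71, 0xda, 0xd4, 0xd4, 0xa6, 0xa6]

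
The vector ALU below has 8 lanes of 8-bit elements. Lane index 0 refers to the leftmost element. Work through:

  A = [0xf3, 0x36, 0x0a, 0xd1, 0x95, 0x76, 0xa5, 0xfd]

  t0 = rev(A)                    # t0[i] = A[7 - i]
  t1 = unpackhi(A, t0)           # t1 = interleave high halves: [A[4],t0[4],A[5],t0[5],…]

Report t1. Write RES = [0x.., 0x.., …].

t0 = [0xfd, 0xa5, 0x76, 0x95, 0xd1, 0x0a, 0x36, 0xf3]
t1 = [0x95, 0xd1, 0x76, 0x0a, 0xa5, 0x36, 0xfd, 0xf3]

RES = [ 0x95  0xd1  0x76  0x0a  0xa5  0x36  0xfd  0xf3 ]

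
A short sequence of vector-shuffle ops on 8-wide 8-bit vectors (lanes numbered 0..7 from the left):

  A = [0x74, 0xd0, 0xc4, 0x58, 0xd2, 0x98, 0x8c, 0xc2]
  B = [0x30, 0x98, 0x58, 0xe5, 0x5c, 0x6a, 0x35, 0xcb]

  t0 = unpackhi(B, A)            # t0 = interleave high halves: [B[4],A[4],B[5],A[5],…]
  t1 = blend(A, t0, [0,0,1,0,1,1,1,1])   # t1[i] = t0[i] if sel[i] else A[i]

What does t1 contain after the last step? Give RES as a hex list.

RES = [0x74, 0xd0, 0x6a, 0x58, 0x35, 0x8c, 0xcb, 0xc2]

  t0: 5c d2 6a 98 35 8c cb c2
  t1: 74 d0 6a 58 35 8c cb c2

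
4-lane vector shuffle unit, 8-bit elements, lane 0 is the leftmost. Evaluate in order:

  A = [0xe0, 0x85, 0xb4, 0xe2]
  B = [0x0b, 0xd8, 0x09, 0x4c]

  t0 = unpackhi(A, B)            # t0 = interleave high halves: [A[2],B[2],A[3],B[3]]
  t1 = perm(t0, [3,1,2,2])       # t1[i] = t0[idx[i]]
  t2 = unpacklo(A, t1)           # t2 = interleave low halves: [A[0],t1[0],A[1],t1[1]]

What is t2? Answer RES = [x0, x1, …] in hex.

RES = [0xe0, 0x4c, 0x85, 0x09]

→ t0 |b4|09|e2|4c|
→ t1 |4c|09|e2|e2|
→ t2 |e0|4c|85|09|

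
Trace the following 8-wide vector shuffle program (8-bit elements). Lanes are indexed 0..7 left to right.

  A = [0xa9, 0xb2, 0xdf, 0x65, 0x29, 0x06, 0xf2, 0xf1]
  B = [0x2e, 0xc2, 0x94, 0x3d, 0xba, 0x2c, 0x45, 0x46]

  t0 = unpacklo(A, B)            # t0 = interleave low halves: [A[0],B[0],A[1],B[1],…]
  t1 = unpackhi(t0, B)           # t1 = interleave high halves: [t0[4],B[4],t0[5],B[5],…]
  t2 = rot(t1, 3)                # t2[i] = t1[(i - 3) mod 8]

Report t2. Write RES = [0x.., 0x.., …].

RES = [ 0x45  0x3d  0x46  0xdf  0xba  0x94  0x2c  0x65 ]

t0 = [0xa9, 0x2e, 0xb2, 0xc2, 0xdf, 0x94, 0x65, 0x3d]
t1 = [0xdf, 0xba, 0x94, 0x2c, 0x65, 0x45, 0x3d, 0x46]
t2 = [0x45, 0x3d, 0x46, 0xdf, 0xba, 0x94, 0x2c, 0x65]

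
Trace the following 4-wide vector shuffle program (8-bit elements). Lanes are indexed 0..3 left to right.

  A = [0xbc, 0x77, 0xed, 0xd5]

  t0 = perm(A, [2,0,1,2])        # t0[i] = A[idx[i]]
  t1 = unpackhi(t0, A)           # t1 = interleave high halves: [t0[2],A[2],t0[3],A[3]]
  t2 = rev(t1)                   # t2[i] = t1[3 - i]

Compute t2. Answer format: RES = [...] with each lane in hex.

RES = [ 0xd5  0xed  0xed  0x77 ]

t0 = [0xed, 0xbc, 0x77, 0xed]
t1 = [0x77, 0xed, 0xed, 0xd5]
t2 = [0xd5, 0xed, 0xed, 0x77]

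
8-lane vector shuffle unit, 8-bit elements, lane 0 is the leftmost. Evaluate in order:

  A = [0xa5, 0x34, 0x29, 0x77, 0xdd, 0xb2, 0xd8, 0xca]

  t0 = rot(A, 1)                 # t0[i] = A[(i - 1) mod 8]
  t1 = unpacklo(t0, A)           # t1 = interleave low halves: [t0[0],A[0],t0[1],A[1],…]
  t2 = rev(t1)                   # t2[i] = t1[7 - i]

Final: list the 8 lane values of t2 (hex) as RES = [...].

RES = [ 0x77  0x29  0x29  0x34  0x34  0xa5  0xa5  0xca ]

t0 = [0xca, 0xa5, 0x34, 0x29, 0x77, 0xdd, 0xb2, 0xd8]
t1 = [0xca, 0xa5, 0xa5, 0x34, 0x34, 0x29, 0x29, 0x77]
t2 = [0x77, 0x29, 0x29, 0x34, 0x34, 0xa5, 0xa5, 0xca]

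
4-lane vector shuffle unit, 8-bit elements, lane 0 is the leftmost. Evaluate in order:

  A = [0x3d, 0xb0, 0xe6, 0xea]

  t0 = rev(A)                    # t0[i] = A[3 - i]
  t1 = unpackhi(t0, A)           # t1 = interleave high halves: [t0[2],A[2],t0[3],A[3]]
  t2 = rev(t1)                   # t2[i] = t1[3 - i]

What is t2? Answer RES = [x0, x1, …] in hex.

→ t0 |ea|e6|b0|3d|
→ t1 |b0|e6|3d|ea|
→ t2 |ea|3d|e6|b0|

RES = [0xea, 0x3d, 0xe6, 0xb0]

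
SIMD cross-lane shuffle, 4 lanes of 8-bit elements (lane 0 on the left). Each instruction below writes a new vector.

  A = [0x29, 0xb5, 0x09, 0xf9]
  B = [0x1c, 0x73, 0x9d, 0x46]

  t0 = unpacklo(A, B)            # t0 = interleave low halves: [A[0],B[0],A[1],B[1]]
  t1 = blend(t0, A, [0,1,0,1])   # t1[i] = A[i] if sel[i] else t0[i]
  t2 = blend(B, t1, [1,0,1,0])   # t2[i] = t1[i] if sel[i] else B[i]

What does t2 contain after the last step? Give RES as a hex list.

RES = [0x29, 0x73, 0xb5, 0x46]

t0 = [0x29, 0x1c, 0xb5, 0x73]
t1 = [0x29, 0xb5, 0xb5, 0xf9]
t2 = [0x29, 0x73, 0xb5, 0x46]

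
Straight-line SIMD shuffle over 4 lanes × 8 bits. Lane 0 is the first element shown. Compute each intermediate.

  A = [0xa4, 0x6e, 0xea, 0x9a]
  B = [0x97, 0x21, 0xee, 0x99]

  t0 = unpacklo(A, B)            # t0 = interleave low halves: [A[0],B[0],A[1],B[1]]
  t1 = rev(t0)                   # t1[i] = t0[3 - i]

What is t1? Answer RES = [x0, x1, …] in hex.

→ t0 |a4|97|6e|21|
→ t1 |21|6e|97|a4|

RES = [ 0x21  0x6e  0x97  0xa4 ]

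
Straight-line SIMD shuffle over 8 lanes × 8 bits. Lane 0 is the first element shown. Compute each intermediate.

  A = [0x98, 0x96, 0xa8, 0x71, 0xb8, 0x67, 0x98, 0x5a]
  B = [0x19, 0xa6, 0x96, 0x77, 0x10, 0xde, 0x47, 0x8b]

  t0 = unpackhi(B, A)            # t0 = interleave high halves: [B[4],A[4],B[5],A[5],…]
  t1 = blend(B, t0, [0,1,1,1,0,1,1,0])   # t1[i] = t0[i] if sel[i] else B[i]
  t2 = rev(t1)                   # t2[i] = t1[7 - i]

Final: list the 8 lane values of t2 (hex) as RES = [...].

RES = [0x8b, 0x8b, 0x98, 0x10, 0x67, 0xde, 0xb8, 0x19]

→ t0 |10|b8|de|67|47|98|8b|5a|
→ t1 |19|b8|de|67|10|98|8b|8b|
→ t2 |8b|8b|98|10|67|de|b8|19|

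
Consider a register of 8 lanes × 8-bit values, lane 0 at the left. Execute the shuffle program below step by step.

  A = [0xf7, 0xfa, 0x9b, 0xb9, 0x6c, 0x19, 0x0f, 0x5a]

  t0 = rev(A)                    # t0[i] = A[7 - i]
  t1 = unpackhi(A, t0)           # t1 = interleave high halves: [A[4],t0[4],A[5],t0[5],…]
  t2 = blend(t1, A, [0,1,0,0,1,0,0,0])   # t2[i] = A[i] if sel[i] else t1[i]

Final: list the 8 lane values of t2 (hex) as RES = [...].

RES = [ 0x6c  0xfa  0x19  0x9b  0x6c  0xfa  0x5a  0xf7 ]

  t0: 5a 0f 19 6c b9 9b fa f7
  t1: 6c b9 19 9b 0f fa 5a f7
  t2: 6c fa 19 9b 6c fa 5a f7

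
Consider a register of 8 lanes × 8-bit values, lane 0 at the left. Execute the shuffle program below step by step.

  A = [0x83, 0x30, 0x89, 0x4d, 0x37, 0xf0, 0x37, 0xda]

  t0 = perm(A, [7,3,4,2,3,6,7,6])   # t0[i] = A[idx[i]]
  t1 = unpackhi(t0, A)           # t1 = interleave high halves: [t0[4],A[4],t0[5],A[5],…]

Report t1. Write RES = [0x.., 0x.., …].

RES = [ 0x4d  0x37  0x37  0xf0  0xda  0x37  0x37  0xda ]

  t0: da 4d 37 89 4d 37 da 37
  t1: 4d 37 37 f0 da 37 37 da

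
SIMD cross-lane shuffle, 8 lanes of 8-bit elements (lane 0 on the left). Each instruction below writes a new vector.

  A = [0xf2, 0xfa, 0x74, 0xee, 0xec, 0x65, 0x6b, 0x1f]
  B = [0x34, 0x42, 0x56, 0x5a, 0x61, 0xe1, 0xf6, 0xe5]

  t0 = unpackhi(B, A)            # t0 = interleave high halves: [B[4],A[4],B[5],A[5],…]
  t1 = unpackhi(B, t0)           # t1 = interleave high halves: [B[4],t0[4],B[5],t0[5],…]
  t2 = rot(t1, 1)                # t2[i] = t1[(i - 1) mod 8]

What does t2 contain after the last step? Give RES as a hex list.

RES = [ 0x1f  0x61  0xf6  0xe1  0x6b  0xf6  0xe5  0xe5 ]

  t0: 61 ec e1 65 f6 6b e5 1f
  t1: 61 f6 e1 6b f6 e5 e5 1f
  t2: 1f 61 f6 e1 6b f6 e5 e5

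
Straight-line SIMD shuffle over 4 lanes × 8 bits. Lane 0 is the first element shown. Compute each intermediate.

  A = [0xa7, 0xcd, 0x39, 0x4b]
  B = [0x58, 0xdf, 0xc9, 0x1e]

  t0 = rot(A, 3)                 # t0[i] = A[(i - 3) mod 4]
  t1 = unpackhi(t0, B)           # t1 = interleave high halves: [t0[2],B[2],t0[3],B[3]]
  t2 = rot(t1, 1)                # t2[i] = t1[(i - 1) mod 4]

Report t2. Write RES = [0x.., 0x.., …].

→ t0 |cd|39|4b|a7|
→ t1 |4b|c9|a7|1e|
→ t2 |1e|4b|c9|a7|

RES = [ 0x1e  0x4b  0xc9  0xa7 ]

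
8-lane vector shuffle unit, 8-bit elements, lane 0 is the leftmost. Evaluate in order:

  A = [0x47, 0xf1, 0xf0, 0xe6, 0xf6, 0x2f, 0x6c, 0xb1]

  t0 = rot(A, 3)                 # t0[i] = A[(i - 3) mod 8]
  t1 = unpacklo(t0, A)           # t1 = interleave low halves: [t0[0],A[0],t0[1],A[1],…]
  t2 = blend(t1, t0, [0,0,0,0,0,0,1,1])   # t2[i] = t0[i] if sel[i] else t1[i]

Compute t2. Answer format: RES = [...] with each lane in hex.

t0 = [0x2f, 0x6c, 0xb1, 0x47, 0xf1, 0xf0, 0xe6, 0xf6]
t1 = [0x2f, 0x47, 0x6c, 0xf1, 0xb1, 0xf0, 0x47, 0xe6]
t2 = [0x2f, 0x47, 0x6c, 0xf1, 0xb1, 0xf0, 0xe6, 0xf6]

RES = [0x2f, 0x47, 0x6c, 0xf1, 0xb1, 0xf0, 0xe6, 0xf6]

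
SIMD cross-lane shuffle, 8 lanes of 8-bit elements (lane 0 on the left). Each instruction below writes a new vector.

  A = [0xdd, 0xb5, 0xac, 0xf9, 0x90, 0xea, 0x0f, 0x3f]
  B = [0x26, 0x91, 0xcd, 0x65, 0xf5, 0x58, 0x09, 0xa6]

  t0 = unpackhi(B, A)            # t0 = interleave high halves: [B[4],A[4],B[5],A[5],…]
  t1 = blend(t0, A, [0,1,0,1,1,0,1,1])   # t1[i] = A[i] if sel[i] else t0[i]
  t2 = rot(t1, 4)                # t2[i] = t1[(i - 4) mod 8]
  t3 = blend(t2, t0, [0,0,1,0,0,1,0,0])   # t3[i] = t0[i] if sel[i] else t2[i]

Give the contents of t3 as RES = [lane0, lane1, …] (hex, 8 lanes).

RES = [0x90, 0x0f, 0x58, 0x3f, 0xf5, 0x0f, 0x58, 0xf9]

t0 = [0xf5, 0x90, 0x58, 0xea, 0x09, 0x0f, 0xa6, 0x3f]
t1 = [0xf5, 0xb5, 0x58, 0xf9, 0x90, 0x0f, 0x0f, 0x3f]
t2 = [0x90, 0x0f, 0x0f, 0x3f, 0xf5, 0xb5, 0x58, 0xf9]
t3 = [0x90, 0x0f, 0x58, 0x3f, 0xf5, 0x0f, 0x58, 0xf9]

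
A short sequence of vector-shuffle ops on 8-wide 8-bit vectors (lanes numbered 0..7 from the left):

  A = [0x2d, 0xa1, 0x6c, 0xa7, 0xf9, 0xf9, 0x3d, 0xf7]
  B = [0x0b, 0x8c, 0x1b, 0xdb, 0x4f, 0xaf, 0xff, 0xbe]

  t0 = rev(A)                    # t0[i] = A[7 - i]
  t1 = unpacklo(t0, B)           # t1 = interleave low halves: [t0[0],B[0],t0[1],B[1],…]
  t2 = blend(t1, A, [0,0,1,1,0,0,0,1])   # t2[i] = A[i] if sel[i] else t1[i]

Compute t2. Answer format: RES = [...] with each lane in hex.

  t0: f7 3d f9 f9 a7 6c a1 2d
  t1: f7 0b 3d 8c f9 1b f9 db
  t2: f7 0b 6c a7 f9 1b f9 f7

RES = [ 0xf7  0x0b  0x6c  0xa7  0xf9  0x1b  0xf9  0xf7 ]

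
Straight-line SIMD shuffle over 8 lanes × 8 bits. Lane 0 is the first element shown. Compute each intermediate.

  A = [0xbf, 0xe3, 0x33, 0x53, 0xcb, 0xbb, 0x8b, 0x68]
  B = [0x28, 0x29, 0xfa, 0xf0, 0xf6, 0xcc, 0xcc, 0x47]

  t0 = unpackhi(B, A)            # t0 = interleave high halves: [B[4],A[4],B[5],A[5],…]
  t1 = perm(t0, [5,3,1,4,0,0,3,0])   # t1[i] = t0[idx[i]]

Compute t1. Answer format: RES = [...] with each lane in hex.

RES = [0x8b, 0xbb, 0xcb, 0xcc, 0xf6, 0xf6, 0xbb, 0xf6]

→ t0 |f6|cb|cc|bb|cc|8b|47|68|
→ t1 |8b|bb|cb|cc|f6|f6|bb|f6|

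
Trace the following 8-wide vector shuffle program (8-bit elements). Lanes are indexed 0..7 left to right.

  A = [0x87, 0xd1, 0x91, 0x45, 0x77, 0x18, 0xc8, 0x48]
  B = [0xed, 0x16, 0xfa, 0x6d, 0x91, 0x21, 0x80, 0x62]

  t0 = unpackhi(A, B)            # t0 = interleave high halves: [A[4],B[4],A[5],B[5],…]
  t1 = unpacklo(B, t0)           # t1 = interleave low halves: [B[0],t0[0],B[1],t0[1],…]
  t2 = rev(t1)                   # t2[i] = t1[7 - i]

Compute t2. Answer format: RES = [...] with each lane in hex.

→ t0 |77|91|18|21|c8|80|48|62|
→ t1 |ed|77|16|91|fa|18|6d|21|
→ t2 |21|6d|18|fa|91|16|77|ed|

RES = [0x21, 0x6d, 0x18, 0xfa, 0x91, 0x16, 0x77, 0xed]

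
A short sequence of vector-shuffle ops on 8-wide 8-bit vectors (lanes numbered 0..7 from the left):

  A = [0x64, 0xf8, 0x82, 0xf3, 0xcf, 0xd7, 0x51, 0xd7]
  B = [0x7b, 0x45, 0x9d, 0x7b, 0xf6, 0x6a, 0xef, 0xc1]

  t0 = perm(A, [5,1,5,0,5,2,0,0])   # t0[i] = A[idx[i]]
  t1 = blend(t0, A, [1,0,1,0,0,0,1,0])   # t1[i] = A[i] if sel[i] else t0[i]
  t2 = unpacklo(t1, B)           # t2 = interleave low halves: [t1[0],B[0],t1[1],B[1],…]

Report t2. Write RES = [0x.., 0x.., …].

RES = [0x64, 0x7b, 0xf8, 0x45, 0x82, 0x9d, 0x64, 0x7b]

  t0: d7 f8 d7 64 d7 82 64 64
  t1: 64 f8 82 64 d7 82 51 64
  t2: 64 7b f8 45 82 9d 64 7b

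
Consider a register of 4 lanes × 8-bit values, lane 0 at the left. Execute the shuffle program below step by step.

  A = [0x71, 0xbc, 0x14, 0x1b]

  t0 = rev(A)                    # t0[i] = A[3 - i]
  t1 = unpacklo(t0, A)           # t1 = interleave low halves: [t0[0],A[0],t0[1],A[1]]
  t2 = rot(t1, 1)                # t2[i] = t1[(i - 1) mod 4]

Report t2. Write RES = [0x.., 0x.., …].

RES = [ 0xbc  0x1b  0x71  0x14 ]

t0 = [0x1b, 0x14, 0xbc, 0x71]
t1 = [0x1b, 0x71, 0x14, 0xbc]
t2 = [0xbc, 0x1b, 0x71, 0x14]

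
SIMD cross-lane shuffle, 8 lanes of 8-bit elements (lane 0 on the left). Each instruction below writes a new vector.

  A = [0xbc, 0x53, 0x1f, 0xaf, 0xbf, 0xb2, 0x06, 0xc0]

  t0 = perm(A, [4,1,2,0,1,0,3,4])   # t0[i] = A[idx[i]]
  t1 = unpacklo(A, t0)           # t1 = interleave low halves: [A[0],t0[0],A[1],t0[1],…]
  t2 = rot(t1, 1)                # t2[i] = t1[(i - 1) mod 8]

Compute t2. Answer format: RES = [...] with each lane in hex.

  t0: bf 53 1f bc 53 bc af bf
  t1: bc bf 53 53 1f 1f af bc
  t2: bc bc bf 53 53 1f 1f af

RES = [ 0xbc  0xbc  0xbf  0x53  0x53  0x1f  0x1f  0xaf ]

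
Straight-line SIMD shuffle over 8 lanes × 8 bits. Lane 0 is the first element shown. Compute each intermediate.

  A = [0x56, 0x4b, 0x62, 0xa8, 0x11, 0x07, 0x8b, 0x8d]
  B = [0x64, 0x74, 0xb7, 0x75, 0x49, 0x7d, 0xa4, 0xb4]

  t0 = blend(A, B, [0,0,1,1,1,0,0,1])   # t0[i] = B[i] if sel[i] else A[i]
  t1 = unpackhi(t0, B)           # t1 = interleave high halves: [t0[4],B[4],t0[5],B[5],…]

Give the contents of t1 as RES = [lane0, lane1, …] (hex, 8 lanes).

→ t0 |56|4b|b7|75|49|07|8b|b4|
→ t1 |49|49|07|7d|8b|a4|b4|b4|

RES = [ 0x49  0x49  0x07  0x7d  0x8b  0xa4  0xb4  0xb4 ]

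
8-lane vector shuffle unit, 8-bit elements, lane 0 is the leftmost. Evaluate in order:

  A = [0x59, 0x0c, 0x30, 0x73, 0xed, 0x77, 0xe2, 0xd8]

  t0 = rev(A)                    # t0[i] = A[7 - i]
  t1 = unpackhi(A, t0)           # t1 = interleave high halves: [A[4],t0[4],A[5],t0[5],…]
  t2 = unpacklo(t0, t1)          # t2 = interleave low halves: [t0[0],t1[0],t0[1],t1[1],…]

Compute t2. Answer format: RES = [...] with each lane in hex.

t0 = [0xd8, 0xe2, 0x77, 0xed, 0x73, 0x30, 0x0c, 0x59]
t1 = [0xed, 0x73, 0x77, 0x30, 0xe2, 0x0c, 0xd8, 0x59]
t2 = [0xd8, 0xed, 0xe2, 0x73, 0x77, 0x77, 0xed, 0x30]

RES = [0xd8, 0xed, 0xe2, 0x73, 0x77, 0x77, 0xed, 0x30]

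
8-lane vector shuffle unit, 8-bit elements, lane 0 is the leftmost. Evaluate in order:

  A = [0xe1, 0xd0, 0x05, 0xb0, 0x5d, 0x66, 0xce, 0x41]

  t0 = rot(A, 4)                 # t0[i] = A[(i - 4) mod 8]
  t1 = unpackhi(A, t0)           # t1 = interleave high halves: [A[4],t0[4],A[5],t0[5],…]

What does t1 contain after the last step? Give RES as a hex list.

→ t0 |5d|66|ce|41|e1|d0|05|b0|
→ t1 |5d|e1|66|d0|ce|05|41|b0|

RES = [ 0x5d  0xe1  0x66  0xd0  0xce  0x05  0x41  0xb0 ]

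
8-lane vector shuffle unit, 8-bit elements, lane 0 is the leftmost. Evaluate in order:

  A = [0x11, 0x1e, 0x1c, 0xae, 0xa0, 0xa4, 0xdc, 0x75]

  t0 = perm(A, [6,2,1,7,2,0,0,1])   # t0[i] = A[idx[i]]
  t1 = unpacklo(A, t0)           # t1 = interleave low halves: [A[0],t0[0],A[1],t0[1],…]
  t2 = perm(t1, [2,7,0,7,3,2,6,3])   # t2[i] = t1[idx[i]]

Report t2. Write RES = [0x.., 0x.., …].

RES = [ 0x1e  0x75  0x11  0x75  0x1c  0x1e  0xae  0x1c ]

t0 = [0xdc, 0x1c, 0x1e, 0x75, 0x1c, 0x11, 0x11, 0x1e]
t1 = [0x11, 0xdc, 0x1e, 0x1c, 0x1c, 0x1e, 0xae, 0x75]
t2 = [0x1e, 0x75, 0x11, 0x75, 0x1c, 0x1e, 0xae, 0x1c]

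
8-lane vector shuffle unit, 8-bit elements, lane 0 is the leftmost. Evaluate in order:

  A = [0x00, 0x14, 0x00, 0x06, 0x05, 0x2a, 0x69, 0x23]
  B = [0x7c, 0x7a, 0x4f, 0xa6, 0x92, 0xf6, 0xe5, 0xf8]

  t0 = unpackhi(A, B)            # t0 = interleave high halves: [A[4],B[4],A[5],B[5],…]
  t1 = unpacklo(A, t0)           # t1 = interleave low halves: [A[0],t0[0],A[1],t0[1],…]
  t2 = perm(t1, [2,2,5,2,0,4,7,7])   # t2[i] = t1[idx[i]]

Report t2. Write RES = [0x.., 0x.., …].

RES = [ 0x14  0x14  0x2a  0x14  0x00  0x00  0xf6  0xf6 ]

  t0: 05 92 2a f6 69 e5 23 f8
  t1: 00 05 14 92 00 2a 06 f6
  t2: 14 14 2a 14 00 00 f6 f6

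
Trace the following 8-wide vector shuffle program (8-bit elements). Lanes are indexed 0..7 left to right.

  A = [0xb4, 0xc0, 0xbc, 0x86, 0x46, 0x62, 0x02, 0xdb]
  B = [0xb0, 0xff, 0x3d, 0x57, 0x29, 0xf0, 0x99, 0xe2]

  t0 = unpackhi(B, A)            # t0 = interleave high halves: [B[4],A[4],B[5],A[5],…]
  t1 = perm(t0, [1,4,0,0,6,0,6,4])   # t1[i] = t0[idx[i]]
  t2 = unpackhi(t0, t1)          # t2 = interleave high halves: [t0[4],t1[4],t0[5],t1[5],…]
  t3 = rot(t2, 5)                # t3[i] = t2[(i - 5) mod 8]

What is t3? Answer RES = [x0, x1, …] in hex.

t0 = [0x29, 0x46, 0xf0, 0x62, 0x99, 0x02, 0xe2, 0xdb]
t1 = [0x46, 0x99, 0x29, 0x29, 0xe2, 0x29, 0xe2, 0x99]
t2 = [0x99, 0xe2, 0x02, 0x29, 0xe2, 0xe2, 0xdb, 0x99]
t3 = [0x29, 0xe2, 0xe2, 0xdb, 0x99, 0x99, 0xe2, 0x02]

RES = [0x29, 0xe2, 0xe2, 0xdb, 0x99, 0x99, 0xe2, 0x02]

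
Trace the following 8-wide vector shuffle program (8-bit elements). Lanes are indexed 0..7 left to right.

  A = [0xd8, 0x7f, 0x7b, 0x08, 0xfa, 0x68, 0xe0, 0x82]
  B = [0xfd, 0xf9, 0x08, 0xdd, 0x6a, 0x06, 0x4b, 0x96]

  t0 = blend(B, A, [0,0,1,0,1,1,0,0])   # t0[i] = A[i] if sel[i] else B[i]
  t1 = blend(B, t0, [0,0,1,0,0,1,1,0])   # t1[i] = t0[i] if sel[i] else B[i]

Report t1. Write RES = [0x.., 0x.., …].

RES = [ 0xfd  0xf9  0x7b  0xdd  0x6a  0x68  0x4b  0x96 ]

t0 = [0xfd, 0xf9, 0x7b, 0xdd, 0xfa, 0x68, 0x4b, 0x96]
t1 = [0xfd, 0xf9, 0x7b, 0xdd, 0x6a, 0x68, 0x4b, 0x96]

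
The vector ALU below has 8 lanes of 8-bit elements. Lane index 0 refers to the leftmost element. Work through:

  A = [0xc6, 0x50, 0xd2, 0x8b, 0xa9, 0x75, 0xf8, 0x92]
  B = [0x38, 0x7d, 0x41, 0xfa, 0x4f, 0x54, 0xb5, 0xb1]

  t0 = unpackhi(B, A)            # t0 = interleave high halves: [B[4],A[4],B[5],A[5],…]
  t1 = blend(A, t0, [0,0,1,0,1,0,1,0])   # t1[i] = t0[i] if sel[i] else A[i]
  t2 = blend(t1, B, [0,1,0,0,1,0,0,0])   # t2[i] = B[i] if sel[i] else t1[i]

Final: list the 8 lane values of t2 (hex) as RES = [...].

RES = [0xc6, 0x7d, 0x54, 0x8b, 0x4f, 0x75, 0xb1, 0x92]

  t0: 4f a9 54 75 b5 f8 b1 92
  t1: c6 50 54 8b b5 75 b1 92
  t2: c6 7d 54 8b 4f 75 b1 92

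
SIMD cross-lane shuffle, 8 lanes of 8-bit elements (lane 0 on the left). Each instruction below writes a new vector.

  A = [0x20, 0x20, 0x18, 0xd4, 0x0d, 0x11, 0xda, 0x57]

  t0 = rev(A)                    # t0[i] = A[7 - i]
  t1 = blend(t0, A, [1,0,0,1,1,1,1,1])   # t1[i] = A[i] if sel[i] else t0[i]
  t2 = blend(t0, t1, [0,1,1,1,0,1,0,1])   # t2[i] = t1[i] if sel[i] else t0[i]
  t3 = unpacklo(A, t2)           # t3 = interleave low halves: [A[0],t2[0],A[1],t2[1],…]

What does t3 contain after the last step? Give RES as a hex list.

  t0: 57 da 11 0d d4 18 20 20
  t1: 20 da 11 d4 0d 11 da 57
  t2: 57 da 11 d4 d4 11 20 57
  t3: 20 57 20 da 18 11 d4 d4

RES = [ 0x20  0x57  0x20  0xda  0x18  0x11  0xd4  0xd4 ]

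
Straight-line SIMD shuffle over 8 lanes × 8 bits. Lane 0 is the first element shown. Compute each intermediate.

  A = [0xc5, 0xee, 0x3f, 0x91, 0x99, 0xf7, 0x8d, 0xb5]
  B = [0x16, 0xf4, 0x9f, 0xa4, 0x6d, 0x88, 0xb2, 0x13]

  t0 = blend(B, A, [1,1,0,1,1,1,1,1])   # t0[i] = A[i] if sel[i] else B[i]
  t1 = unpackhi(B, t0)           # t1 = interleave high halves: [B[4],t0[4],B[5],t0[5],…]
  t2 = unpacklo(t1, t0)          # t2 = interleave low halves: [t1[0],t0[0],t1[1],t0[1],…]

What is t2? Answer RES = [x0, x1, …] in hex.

→ t0 |c5|ee|9f|91|99|f7|8d|b5|
→ t1 |6d|99|88|f7|b2|8d|13|b5|
→ t2 |6d|c5|99|ee|88|9f|f7|91|

RES = [ 0x6d  0xc5  0x99  0xee  0x88  0x9f  0xf7  0x91 ]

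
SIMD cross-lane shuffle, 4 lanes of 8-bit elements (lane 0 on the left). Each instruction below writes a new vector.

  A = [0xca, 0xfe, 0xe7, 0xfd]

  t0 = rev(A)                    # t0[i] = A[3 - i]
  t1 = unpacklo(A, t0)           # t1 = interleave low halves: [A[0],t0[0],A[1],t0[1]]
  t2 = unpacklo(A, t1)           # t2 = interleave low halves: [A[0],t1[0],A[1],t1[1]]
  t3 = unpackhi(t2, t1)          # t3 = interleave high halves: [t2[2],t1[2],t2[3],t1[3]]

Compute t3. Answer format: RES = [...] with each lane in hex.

RES = [ 0xfe  0xfe  0xfd  0xe7 ]

→ t0 |fd|e7|fe|ca|
→ t1 |ca|fd|fe|e7|
→ t2 |ca|ca|fe|fd|
→ t3 |fe|fe|fd|e7|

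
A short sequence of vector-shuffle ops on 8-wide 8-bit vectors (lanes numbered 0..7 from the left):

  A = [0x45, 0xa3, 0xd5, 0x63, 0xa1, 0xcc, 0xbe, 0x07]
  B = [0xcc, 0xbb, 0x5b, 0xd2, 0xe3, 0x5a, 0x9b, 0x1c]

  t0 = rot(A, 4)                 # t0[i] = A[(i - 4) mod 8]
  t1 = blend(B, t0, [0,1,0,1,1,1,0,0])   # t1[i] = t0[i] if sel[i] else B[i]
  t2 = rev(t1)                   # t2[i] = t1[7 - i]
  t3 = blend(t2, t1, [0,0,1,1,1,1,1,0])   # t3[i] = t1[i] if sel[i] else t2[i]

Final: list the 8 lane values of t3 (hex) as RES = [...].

RES = [0x1c, 0x9b, 0x5b, 0x07, 0x45, 0xa3, 0x9b, 0xcc]

t0 = [0xa1, 0xcc, 0xbe, 0x07, 0x45, 0xa3, 0xd5, 0x63]
t1 = [0xcc, 0xcc, 0x5b, 0x07, 0x45, 0xa3, 0x9b, 0x1c]
t2 = [0x1c, 0x9b, 0xa3, 0x45, 0x07, 0x5b, 0xcc, 0xcc]
t3 = [0x1c, 0x9b, 0x5b, 0x07, 0x45, 0xa3, 0x9b, 0xcc]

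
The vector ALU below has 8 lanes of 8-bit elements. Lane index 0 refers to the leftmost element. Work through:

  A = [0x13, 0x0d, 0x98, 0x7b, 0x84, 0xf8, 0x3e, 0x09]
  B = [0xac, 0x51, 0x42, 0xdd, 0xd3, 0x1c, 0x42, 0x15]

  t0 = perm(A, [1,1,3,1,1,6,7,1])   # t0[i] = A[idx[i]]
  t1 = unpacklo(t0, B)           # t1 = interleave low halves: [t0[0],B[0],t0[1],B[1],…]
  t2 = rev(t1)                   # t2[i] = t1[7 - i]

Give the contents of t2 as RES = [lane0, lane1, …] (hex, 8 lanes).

→ t0 |0d|0d|7b|0d|0d|3e|09|0d|
→ t1 |0d|ac|0d|51|7b|42|0d|dd|
→ t2 |dd|0d|42|7b|51|0d|ac|0d|

RES = [0xdd, 0x0d, 0x42, 0x7b, 0x51, 0x0d, 0xac, 0x0d]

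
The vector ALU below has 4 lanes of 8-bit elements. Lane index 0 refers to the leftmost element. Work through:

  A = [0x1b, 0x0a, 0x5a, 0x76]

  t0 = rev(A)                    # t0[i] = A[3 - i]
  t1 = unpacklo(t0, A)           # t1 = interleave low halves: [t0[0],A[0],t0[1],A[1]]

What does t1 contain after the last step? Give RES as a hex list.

t0 = [0x76, 0x5a, 0x0a, 0x1b]
t1 = [0x76, 0x1b, 0x5a, 0x0a]

RES = [ 0x76  0x1b  0x5a  0x0a ]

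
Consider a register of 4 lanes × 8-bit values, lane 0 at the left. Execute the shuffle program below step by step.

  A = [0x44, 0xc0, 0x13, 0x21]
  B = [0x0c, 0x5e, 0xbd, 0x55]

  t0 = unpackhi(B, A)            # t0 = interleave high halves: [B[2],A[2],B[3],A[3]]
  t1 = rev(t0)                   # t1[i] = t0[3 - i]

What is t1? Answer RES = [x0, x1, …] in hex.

RES = [ 0x21  0x55  0x13  0xbd ]

→ t0 |bd|13|55|21|
→ t1 |21|55|13|bd|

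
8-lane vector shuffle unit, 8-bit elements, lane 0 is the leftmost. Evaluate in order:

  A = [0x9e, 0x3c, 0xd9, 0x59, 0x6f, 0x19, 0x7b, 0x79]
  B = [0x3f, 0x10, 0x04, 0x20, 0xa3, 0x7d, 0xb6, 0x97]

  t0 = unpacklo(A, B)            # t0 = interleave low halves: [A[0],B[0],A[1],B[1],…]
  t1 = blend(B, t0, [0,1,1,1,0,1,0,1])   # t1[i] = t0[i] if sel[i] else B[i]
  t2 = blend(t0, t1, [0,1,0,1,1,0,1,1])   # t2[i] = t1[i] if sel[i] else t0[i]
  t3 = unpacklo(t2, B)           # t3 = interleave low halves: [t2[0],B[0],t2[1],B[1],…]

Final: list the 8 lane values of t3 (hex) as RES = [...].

RES = [0x9e, 0x3f, 0x3f, 0x10, 0x3c, 0x04, 0x10, 0x20]

→ t0 |9e|3f|3c|10|d9|04|59|20|
→ t1 |3f|3f|3c|10|a3|04|b6|20|
→ t2 |9e|3f|3c|10|a3|04|b6|20|
→ t3 |9e|3f|3f|10|3c|04|10|20|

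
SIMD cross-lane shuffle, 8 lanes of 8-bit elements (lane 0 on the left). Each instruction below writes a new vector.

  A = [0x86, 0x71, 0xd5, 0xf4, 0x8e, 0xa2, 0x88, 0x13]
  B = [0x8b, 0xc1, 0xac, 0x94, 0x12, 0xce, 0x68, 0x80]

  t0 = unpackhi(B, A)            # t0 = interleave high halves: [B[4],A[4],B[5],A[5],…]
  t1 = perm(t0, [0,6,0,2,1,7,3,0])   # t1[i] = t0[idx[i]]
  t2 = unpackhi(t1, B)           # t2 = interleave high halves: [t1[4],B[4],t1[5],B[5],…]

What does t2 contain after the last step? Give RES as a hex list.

RES = [0x8e, 0x12, 0x13, 0xce, 0xa2, 0x68, 0x12, 0x80]

→ t0 |12|8e|ce|a2|68|88|80|13|
→ t1 |12|80|12|ce|8e|13|a2|12|
→ t2 |8e|12|13|ce|a2|68|12|80|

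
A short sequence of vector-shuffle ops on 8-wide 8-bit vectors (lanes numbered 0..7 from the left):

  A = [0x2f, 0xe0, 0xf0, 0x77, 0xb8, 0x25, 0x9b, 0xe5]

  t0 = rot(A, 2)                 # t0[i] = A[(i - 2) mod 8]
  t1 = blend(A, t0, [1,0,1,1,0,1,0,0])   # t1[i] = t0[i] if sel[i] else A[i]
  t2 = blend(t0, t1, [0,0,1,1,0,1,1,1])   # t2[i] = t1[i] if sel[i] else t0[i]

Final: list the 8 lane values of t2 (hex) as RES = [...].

RES = [ 0x9b  0xe5  0x2f  0xe0  0xf0  0x77  0x9b  0xe5 ]

→ t0 |9b|e5|2f|e0|f0|77|b8|25|
→ t1 |9b|e0|2f|e0|b8|77|9b|e5|
→ t2 |9b|e5|2f|e0|f0|77|9b|e5|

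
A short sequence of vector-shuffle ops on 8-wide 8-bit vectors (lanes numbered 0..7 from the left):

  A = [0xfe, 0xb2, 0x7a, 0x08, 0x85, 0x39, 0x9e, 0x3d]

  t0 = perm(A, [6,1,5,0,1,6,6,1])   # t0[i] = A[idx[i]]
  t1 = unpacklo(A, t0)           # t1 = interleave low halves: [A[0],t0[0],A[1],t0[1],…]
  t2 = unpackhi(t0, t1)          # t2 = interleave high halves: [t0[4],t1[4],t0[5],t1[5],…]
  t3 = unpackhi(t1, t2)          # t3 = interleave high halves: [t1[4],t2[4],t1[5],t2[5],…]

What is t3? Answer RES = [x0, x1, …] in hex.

→ t0 |9e|b2|39|fe|b2|9e|9e|b2|
→ t1 |fe|9e|b2|b2|7a|39|08|fe|
→ t2 |b2|7a|9e|39|9e|08|b2|fe|
→ t3 |7a|9e|39|08|08|b2|fe|fe|

RES = [ 0x7a  0x9e  0x39  0x08  0x08  0xb2  0xfe  0xfe ]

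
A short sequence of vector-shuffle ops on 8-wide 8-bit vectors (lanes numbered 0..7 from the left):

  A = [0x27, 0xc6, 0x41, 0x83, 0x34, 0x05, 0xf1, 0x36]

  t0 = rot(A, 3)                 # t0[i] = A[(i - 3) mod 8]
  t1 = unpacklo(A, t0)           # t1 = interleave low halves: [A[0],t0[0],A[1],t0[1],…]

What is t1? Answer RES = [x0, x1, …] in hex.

RES = [0x27, 0x05, 0xc6, 0xf1, 0x41, 0x36, 0x83, 0x27]

→ t0 |05|f1|36|27|c6|41|83|34|
→ t1 |27|05|c6|f1|41|36|83|27|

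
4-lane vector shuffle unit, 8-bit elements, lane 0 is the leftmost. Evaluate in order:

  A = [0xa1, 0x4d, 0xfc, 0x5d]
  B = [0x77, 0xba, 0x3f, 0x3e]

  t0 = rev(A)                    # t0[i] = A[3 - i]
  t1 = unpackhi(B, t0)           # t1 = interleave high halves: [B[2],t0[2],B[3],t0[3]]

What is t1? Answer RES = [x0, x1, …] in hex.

RES = [ 0x3f  0x4d  0x3e  0xa1 ]

  t0: 5d fc 4d a1
  t1: 3f 4d 3e a1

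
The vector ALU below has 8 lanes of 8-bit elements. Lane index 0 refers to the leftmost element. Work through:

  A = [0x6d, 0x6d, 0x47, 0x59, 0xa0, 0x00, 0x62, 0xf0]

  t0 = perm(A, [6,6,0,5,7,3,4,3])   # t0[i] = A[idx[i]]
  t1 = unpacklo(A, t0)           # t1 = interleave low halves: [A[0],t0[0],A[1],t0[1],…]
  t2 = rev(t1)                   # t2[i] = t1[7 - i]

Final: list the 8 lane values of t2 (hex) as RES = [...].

RES = [ 0x00  0x59  0x6d  0x47  0x62  0x6d  0x62  0x6d ]

t0 = [0x62, 0x62, 0x6d, 0x00, 0xf0, 0x59, 0xa0, 0x59]
t1 = [0x6d, 0x62, 0x6d, 0x62, 0x47, 0x6d, 0x59, 0x00]
t2 = [0x00, 0x59, 0x6d, 0x47, 0x62, 0x6d, 0x62, 0x6d]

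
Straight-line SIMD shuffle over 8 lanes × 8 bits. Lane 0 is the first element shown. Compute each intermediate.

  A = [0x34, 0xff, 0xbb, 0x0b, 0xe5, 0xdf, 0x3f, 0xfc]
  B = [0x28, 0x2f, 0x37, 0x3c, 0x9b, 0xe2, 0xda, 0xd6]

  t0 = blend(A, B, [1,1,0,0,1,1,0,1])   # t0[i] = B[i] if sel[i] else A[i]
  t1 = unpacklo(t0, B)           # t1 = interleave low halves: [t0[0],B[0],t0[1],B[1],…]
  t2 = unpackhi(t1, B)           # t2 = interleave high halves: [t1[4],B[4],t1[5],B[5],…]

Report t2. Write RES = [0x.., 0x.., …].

RES = [0xbb, 0x9b, 0x37, 0xe2, 0x0b, 0xda, 0x3c, 0xd6]

→ t0 |28|2f|bb|0b|9b|e2|3f|d6|
→ t1 |28|28|2f|2f|bb|37|0b|3c|
→ t2 |bb|9b|37|e2|0b|da|3c|d6|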